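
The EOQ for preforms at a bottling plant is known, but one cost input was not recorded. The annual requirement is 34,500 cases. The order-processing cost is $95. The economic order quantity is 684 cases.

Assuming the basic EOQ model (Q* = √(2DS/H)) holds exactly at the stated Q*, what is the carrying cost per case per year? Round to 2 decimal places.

Since Q* = (2DS/H)^½, squaring gives Q*²·H = 2DS.
H = 2DS / Q² = 2 × 34,500 × 95 / 684² = 14.0107

$14.01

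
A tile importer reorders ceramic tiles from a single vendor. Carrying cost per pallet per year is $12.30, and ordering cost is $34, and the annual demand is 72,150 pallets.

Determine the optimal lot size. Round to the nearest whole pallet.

Q* = √(2·D·S / H) = √(2·72,150·34 / 12.3) = √398,878.0 ≈ 631.57

632 pallets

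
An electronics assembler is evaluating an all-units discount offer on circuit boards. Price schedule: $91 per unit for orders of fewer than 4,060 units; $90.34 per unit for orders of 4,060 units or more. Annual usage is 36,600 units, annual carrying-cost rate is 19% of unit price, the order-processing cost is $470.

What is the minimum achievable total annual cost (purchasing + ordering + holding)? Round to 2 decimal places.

$3,345,525.08

H₁ = 19%×$91 = $17.2900;  H₂ = 19%×$90.34 = $17.1646
EOQ₁ = √(2×36,600×470/17.2900) = 1,410.61  (< 4,060, feasible at tier 1)
EOQ₂ = √(2×36,600×470/17.1646) = 1,415.75  (< 4,060 → use Q = 4,060 at tier-2 price)
TC(tier 1 (EOQ₁), Q≈1,410.6) = $3,354,989.45
TC(tier 2, Q≈4,060.0) = $3,345,525.08
Minimum at tier 2: $3,345,525.08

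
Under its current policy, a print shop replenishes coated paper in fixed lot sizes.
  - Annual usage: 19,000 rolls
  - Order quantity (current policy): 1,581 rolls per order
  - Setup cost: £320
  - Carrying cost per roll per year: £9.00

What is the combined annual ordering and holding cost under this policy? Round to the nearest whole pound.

£10,960

Orders/yr = 19,000/1,581 = 12.018; ordering cost = 12.018 × £320 = £3,845.67
Average inventory = 1,581/2 = 790.5; holding cost = 790.5 × £9 = £7,114.50
Total = £3,845.67 + £7,114.50 = £10,960.17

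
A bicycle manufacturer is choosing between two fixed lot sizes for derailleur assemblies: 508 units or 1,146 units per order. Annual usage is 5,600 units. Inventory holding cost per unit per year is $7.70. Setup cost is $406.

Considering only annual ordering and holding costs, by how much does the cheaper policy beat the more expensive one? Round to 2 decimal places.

Annual cost at Q: ordering D·S/Q plus holding Q·H/2.
TC(508) = (5,600/508)×406 + (508/2)×7.7 = $6,431.39
TC(1,146) = (5,600/1,146)×406 + (1,146/2)×7.7 = $6,396.04
Cheaper: Q = 1,146.  Difference = $35.35

$35.35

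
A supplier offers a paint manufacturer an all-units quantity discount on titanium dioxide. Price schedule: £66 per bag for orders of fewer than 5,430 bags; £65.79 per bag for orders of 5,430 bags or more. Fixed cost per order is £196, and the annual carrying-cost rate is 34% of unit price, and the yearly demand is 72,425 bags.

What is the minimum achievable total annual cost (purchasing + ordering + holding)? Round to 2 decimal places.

£4,805,290.54

H₁ = 34%×£66 = £22.4400;  H₂ = 34%×£65.79 = £22.3686
EOQ₁ = √(2×72,425×196/22.4400) = 1,124.80  (< 5,430, feasible at tier 1)
EOQ₂ = √(2×72,425×196/22.3686) = 1,126.60  (< 5,430 → use Q = 5,430 at tier-2 price)
TC(tier 1 (EOQ₁), Q≈1,124.8) = £4,805,290.54
TC(tier 2, Q≈5,430.0) = £4,828,185.73
Minimum at tier 1 (EOQ₁): £4,805,290.54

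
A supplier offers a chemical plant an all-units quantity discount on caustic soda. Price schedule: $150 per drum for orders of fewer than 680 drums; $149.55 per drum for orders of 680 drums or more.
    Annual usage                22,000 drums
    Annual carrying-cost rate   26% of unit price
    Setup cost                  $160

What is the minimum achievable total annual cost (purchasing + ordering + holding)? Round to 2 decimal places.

$3,308,496.69

H₁ = 26%×$150 = $39.0000;  H₂ = 26%×$149.55 = $38.8830
EOQ₁ = √(2×22,000×160/39.0000) = 424.87  (< 680, feasible at tier 1)
EOQ₂ = √(2×22,000×160/38.8830) = 425.51  (< 680 → use Q = 680 at tier-2 price)
TC(tier 1 (EOQ₁), Q≈424.9) = $3,316,569.85
TC(tier 2, Q≈680.0) = $3,308,496.69
Minimum at tier 2: $3,308,496.69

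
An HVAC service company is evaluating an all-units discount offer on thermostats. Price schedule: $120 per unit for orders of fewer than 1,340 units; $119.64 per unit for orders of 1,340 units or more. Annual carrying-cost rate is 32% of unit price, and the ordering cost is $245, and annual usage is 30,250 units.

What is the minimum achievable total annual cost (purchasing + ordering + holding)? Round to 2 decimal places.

$3,650,291.60

H₁ = 32%×$120 = $38.4000;  H₂ = 32%×$119.64 = $38.2848
EOQ₁ = √(2×30,250×245/38.4000) = 621.29  (< 1,340, feasible at tier 1)
EOQ₂ = √(2×30,250×245/38.2848) = 622.23  (< 1,340 → use Q = 1,340 at tier-2 price)
TC(tier 1 (EOQ₁), Q≈621.3) = $3,653,857.58
TC(tier 2, Q≈1,340.0) = $3,650,291.60
Minimum at tier 2: $3,650,291.60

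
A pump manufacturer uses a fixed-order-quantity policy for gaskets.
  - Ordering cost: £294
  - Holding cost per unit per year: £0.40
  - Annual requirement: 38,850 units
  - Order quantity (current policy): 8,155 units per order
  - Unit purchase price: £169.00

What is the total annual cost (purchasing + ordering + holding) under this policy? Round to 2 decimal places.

Ordering: D/Q × S = 38,850/8,155 × £294 = £1,400.60
Holding:  Q/2 × H = 8,155/2 × £0.4 = £1,631.00
Purchase cost = D·C = 38,850 × 169 = £6,565,650.00
Total = £1,400.60 + £1,631.00 + £6,565,650.00 = £6,568,681.60

£6,568,681.60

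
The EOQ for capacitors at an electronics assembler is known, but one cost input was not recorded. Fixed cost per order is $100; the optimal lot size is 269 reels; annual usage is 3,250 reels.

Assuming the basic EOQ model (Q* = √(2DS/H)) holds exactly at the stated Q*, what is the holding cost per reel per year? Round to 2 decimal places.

$8.98

Since Q* = (2DS/H)^½, squaring gives Q*²·H = 2DS.
H = 2DS / Q² = 2 × 3,250 × 100 / 269² = 8.9827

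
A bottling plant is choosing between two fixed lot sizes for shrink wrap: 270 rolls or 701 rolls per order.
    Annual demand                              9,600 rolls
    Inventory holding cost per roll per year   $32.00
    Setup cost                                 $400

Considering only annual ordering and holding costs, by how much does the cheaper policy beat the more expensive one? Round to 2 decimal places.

$1,848.33

Annual cost at Q: ordering D·S/Q plus holding Q·H/2.
TC(270) = (9,600/270)×400 + (270/2)×32 = $18,542.22
TC(701) = (9,600/701)×400 + (701/2)×32 = $16,693.89
|ΔTC| = |$18,542.22 − $16,693.89| = $1,848.33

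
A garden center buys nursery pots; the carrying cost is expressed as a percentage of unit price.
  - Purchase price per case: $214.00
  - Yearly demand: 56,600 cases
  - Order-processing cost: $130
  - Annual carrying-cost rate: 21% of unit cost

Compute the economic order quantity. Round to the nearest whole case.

572 cases

Carrying cost H = $214 × 21% = $44.9400/case/yr
2DS/H = 2·56,600·130/44.94 = 327,458.83
EOQ = √327,458.83 ≈ 572.24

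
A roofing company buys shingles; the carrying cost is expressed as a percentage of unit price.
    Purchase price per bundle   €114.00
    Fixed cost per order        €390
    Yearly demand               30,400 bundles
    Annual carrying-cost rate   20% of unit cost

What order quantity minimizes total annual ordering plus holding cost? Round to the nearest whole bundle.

1,020 bundles

Carrying cost H = €114 × 20% = €22.8000/bundle/yr
Q* = √(2·D·S / H) = √(2·30,400·390 / 22.8) = √1,040,000.0 ≈ 1,019.80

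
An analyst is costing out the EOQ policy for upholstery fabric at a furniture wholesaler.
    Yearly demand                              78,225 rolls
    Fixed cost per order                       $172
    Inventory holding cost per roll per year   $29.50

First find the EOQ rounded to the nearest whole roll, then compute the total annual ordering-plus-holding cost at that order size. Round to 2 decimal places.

Q* = √(2·D·S / H) = √(2·78,225·172 / 29.5) = √912,183.1 ≈ 955.08 → Q = 955 rolls
Annual ordering cost = (D/Q)·S = (78,225/955) × 172 = $14,088.69
Annual holding cost  = (Q/2)·H = (955/2) × 29.5 = $14,086.25
Total = $14,088.69 + $14,086.25 = $28,174.94

$28,174.94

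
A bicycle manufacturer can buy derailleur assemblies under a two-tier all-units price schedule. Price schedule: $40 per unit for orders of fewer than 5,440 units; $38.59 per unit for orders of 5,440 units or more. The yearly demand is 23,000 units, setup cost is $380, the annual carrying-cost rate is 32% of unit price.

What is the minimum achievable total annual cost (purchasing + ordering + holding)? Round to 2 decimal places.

$922,765.35

H₁ = 32%×$40 = $12.8000;  H₂ = 32%×$38.59 = $12.3488
EOQ₁ = √(2×23,000×380/12.8000) = 1,168.60  (< 5,440, feasible at tier 1)
EOQ₂ = √(2×23,000×380/12.3488) = 1,189.76  (< 5,440 → use Q = 5,440 at tier-2 price)
TC(tier 1 (EOQ₁), Q≈1,168.6) = $934,958.07
TC(tier 2, Q≈5,440.0) = $922,765.35
Minimum at tier 2: $922,765.35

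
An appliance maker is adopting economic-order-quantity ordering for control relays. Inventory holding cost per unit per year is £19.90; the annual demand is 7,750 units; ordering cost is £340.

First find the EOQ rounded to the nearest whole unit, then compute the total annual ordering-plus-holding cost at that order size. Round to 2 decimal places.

EOQ = √(2DS/H) = √(2 × 7,750 × 340 / 19.9)
    = √(264,824.12) ≈ 514.61 → Q = 515 units
Annual ordering cost = (D/Q)·S = (7,750/515) × 340 = £5,116.50
Annual holding cost  = (Q/2)·H = (515/2) × 19.9 = £5,124.25
Total = £5,116.50 + £5,124.25 = £10,240.75

£10,240.75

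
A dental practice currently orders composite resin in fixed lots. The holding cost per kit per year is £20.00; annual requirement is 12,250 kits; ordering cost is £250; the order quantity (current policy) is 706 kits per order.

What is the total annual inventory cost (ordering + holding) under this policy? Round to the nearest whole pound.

Orders/yr = 12,250/706 = 17.351; ordering cost = 17.351 × £250 = £4,337.82
Average inventory = 706/2 = 353; holding cost = 353 × £20 = £7,060.00
Total = £4,337.82 + £7,060.00 = £11,397.82

£11,398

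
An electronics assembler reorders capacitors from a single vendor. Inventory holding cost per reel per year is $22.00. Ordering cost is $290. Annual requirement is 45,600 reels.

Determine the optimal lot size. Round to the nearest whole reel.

EOQ = √(2DS/H) = √(2 × 45,600 × 290 / 22)
    = √(1,202,181.82) ≈ 1,096.44

1,096 reels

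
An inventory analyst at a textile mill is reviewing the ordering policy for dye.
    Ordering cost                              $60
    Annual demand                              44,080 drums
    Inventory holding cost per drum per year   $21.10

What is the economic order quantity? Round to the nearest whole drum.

Optimal lot size Q* = (2 × 44,080 × $60 / $21.1)^½ ≈ 500.69

501 drums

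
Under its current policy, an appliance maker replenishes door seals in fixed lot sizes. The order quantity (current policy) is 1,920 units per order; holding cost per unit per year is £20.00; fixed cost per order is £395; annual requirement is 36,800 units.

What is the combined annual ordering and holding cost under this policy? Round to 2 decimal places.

Annual ordering cost = (D/Q)·S = (36,800/1,920) × 395 = £7,570.83
Annual holding cost  = (Q/2)·H = (1,920/2) × 20 = £19,200.00
Total = £7,570.83 + £19,200.00 = £26,770.83

£26,770.83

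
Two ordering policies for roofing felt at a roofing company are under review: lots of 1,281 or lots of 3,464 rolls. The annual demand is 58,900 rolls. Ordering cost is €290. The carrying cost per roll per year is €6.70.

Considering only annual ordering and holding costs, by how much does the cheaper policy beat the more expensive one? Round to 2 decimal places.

Annual cost at Q: ordering D·S/Q plus holding Q·H/2.
TC(1,281) = (58,900/1,281)×290 + (1,281/2)×6.7 = €17,625.46
TC(3,464) = (58,900/3,464)×290 + (3,464/2)×6.7 = €16,535.40
Lots of 3,464 are cheaper by €1,090.06.

€1,090.06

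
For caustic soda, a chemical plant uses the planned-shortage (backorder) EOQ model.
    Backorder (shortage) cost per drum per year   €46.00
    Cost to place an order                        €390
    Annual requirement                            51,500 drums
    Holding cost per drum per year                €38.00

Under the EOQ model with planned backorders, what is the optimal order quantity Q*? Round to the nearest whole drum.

1,389 drums

Q* = √(2DS/H) · √((H + b)/b)
   = √(2 × 51,500 × 390 / 38) · √((38 + 46) / 46)
   = 1,028.156 × 1.3513 ≈ 1,389.38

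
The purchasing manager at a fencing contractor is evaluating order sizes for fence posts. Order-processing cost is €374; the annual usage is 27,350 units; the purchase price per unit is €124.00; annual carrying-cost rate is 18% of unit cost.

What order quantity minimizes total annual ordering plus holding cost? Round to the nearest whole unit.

957 units

H = i·C = 0.18 × €124 = €22.3200 per unit-year
EOQ = √(2DS/H) = √(2 × 27,350 × 374 / 22.32)
    = √(916,568.10) ≈ 957.38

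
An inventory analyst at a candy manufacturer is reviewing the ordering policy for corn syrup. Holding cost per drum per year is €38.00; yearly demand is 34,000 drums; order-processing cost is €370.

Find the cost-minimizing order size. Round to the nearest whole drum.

2DS/H = 2·34,000·370/38 = 662,105.26
EOQ = √662,105.26 ≈ 813.70

814 drums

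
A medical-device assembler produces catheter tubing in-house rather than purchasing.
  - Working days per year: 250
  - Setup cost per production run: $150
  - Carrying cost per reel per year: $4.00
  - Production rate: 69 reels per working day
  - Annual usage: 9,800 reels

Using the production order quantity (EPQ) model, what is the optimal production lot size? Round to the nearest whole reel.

Daily demand d = 9,800/250 = 39.200; p = 69; 1 − d/p = 0.43188
EPQ = √(2DS / (H(1 − d/p)))
    = √(2 × 9,800 × 150 / (4 × 0.43188)) ≈ 1,304.55

1,305 reels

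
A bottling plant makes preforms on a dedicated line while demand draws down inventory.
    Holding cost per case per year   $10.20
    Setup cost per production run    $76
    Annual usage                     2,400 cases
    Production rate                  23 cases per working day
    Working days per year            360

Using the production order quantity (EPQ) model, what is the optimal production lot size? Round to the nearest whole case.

Daily demand d = 2,400/360 = 6.667; p = 23; 1 − d/p = 0.71014
EPQ = √(2DS / (H(1 − d/p)))
    = √(2 × 2,400 × 76 / (10.2 × 0.71014)) ≈ 224.42

224 cases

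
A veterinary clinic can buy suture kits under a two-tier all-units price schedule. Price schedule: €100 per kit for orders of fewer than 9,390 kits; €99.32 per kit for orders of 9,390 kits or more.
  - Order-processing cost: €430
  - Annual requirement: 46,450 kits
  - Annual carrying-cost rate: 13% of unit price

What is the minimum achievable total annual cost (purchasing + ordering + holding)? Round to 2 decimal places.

€4,667,788.40

H₁ = 13%×€100 = €13.0000;  H₂ = 13%×€99.32 = €12.9116
EOQ₁ = √(2×46,450×430/13.0000) = 1,752.95  (< 9,390, feasible at tier 1)
EOQ₂ = √(2×46,450×430/12.9116) = 1,758.94  (< 9,390 → use Q = 9,390 at tier-2 price)
TC(tier 1 (EOQ₁), Q≈1,753.0) = €4,667,788.40
TC(tier 2, Q≈9,390.0) = €4,676,161.07
Minimum at tier 1 (EOQ₁): €4,667,788.40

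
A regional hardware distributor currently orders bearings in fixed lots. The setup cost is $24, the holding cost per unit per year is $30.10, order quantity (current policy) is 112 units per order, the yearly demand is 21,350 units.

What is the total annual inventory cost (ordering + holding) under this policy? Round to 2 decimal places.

$6,260.60

Orders/yr = 21,350/112 = 190.625; ordering cost = 190.625 × $24 = $4,575.00
Average inventory = 112/2 = 56; holding cost = 56 × $30.1 = $1,685.60
Total = $4,575.00 + $1,685.60 = $6,260.60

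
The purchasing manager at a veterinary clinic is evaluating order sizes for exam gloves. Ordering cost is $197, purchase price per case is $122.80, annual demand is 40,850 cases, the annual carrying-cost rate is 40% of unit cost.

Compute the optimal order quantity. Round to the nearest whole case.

572 cases

Holding cost per case per year: H = 40% × $122.8 = $49.1200
2DS/H = 2·40,850·197/49.12 = 327,664.90
EOQ = √327,664.90 ≈ 572.42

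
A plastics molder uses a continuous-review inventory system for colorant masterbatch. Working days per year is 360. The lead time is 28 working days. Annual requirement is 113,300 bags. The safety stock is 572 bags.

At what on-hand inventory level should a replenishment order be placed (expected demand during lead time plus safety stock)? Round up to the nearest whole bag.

9,385 bags

Daily demand d = 113,300 / 360 = 314.722 bags/day
Demand during lead time = 314.722 × 28 = 8,812.22
Reorder point = 8,812.22 + 572 = 9,384.22 → round up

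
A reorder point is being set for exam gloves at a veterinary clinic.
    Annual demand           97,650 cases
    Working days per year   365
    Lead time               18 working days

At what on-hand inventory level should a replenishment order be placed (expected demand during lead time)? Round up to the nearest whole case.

4,816 cases

Daily demand d = 97,650 / 365 = 267.534 cases/day
Demand during lead time = 267.534 × 18 = 4,815.62
Reorder point = 4,815.62 → round up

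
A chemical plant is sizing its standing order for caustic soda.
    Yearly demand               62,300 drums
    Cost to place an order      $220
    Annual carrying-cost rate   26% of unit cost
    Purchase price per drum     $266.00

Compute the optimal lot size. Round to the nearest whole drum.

630 drums

H = i·C = 0.26 × $266 = $69.1600 per drum-year
EOQ = √(2DS/H) = √(2 × 62,300 × 220 / 69.16)
    = √(396,356.28) ≈ 629.57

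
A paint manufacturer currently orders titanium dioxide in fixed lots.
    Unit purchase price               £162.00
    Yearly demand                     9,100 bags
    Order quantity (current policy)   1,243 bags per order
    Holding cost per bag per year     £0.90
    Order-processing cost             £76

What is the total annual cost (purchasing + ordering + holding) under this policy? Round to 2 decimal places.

Orders/yr = 9,100/1,243 = 7.321; ordering cost = 7.321 × £76 = £556.40
Average inventory = 1,243/2 = 621.5; holding cost = 621.5 × £0.9 = £559.35
Purchase cost = D·C = 9,100 × 162 = £1,474,200.00
Total = £556.40 + £559.35 + £1,474,200.00 = £1,475,315.75

£1,475,315.75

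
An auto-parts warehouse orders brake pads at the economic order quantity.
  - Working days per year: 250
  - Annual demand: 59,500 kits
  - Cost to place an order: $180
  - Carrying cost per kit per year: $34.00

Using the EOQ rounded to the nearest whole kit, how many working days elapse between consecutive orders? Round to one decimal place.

3.3 days

2DS/H = 2·59,500·180/34 = 630,000.00
EOQ = √630,000.00 ≈ 793.73 → Q = 794 kits
Days between orders = 250 / (D/Q) = 250 / 74.937 ≈ 3.336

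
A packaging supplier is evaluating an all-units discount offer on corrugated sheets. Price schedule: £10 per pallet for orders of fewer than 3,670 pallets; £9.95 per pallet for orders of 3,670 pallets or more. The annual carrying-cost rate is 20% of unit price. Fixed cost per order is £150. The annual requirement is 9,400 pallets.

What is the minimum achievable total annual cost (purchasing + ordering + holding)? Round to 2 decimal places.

£96,374.87

H₁ = 20%×£10 = £2.0000;  H₂ = 20%×£9.95 = £1.9900
EOQ₁ = √(2×9,400×150/2.0000) = 1,187.43  (< 3,670, feasible at tier 1)
EOQ₂ = √(2×9,400×150/1.9900) = 1,190.41  (< 3,670 → use Q = 3,670 at tier-2 price)
TC(tier 1 (EOQ₁), Q≈1,187.4) = £96,374.87
TC(tier 2, Q≈3,670.0) = £97,565.85
Minimum at tier 1 (EOQ₁): £96,374.87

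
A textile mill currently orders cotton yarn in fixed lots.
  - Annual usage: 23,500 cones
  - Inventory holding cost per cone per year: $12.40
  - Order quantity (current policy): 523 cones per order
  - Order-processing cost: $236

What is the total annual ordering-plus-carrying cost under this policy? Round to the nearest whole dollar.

$13,847

Annual ordering cost = (D/Q)·S = (23,500/523) × 236 = $10,604.21
Annual holding cost  = (Q/2)·H = (523/2) × 12.4 = $3,242.60
Total = $10,604.21 + $3,242.60 = $13,846.81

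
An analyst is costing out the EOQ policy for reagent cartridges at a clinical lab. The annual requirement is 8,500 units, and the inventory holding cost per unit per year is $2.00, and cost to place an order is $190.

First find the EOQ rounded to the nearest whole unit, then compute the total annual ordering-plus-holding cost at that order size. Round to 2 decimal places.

$2,541.65

Optimal lot size Q* = (2 × 8,500 × $190 / $2)^½ ≈ 1,270.83 → Q = 1,271 units
Orders/yr = 8,500/1,271 = 6.688; ordering cost = 6.688 × $190 = $1,270.65
Average inventory = 1,271/2 = 635.5; holding cost = 635.5 × $2 = $1,271.00
Total = $1,270.65 + $1,271.00 = $2,541.65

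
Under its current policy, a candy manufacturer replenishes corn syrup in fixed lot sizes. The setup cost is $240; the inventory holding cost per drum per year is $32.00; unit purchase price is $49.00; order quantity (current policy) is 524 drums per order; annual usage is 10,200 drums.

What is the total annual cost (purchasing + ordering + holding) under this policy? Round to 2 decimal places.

$512,855.76

Orders/yr = 10,200/524 = 19.466; ordering cost = 19.466 × $240 = $4,671.76
Average inventory = 524/2 = 262; holding cost = 262 × $32 = $8,384.00
Purchase cost = D·C = 10,200 × 49 = $499,800.00
Total = $4,671.76 + $8,384.00 + $499,800.00 = $512,855.76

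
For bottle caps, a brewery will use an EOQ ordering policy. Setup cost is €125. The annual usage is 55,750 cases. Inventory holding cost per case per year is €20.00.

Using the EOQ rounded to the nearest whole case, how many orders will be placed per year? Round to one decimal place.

EOQ = √(2DS/H) = √(2 × 55,750 × 125 / 20)
    = √(696,875.00) ≈ 834.79 → Q = 835
N = D/Q = 55,750/835 ≈ 66.766 orders/yr

66.8 orders per year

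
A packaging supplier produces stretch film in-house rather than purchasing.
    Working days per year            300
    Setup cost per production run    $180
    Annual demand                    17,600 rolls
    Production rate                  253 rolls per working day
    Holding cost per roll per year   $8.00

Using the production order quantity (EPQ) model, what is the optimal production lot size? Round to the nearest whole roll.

d = 17,600/300 = 58.6667 rolls/day;  effective holding cost H(1 − d/p) = 8·(1 − 58.6667/253) = 6.14493
Q* = √(2DS / H_eff) = √(2·17,600·180 / 6.14493) ≈ 1,015.43

1,015 rolls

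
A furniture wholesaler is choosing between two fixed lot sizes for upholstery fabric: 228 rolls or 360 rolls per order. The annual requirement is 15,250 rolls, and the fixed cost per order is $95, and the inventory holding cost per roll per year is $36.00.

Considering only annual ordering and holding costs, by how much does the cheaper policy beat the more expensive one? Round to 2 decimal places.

$46.14

TC(Q) = (D/Q)S + (Q/2)H
TC(228) = (15,250/228)×95 + (228/2)×36 = $10,458.17
TC(360) = (15,250/360)×95 + (360/2)×36 = $10,504.31
Cheaper: Q = 228.  Difference = $46.14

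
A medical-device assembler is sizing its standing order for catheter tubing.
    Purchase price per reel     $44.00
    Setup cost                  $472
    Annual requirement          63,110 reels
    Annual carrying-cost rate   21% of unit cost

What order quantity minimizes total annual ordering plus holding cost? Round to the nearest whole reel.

Holding cost per reel per year: H = 21% × $44 = $9.2400
Optimal lot size Q* = (2 × 63,110 × $472 / $9.24)^½ ≈ 2,539.21

2,539 reels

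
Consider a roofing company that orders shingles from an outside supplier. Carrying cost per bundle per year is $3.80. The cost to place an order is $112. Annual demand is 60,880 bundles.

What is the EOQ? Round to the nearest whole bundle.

EOQ = √(2DS/H) = √(2 × 60,880 × 112 / 3.8)
    = √(3,588,715.79) ≈ 1,894.39

1,894 bundles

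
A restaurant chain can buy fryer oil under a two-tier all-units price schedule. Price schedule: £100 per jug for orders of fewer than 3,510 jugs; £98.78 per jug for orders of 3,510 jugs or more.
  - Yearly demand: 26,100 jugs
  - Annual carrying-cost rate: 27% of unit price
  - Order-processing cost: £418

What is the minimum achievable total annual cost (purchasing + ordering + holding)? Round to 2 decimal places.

£2,628,073.11

H₁ = 27%×£100 = £27.0000;  H₂ = 27%×£98.78 = £26.6706
EOQ₁ = √(2×26,100×418/27.0000) = 898.96  (< 3,510, feasible at tier 1)
EOQ₂ = √(2×26,100×418/26.6706) = 904.50  (< 3,510 → use Q = 3,510 at tier-2 price)
TC(tier 1 (EOQ₁), Q≈899.0) = £2,634,271.98
TC(tier 2, Q≈3,510.0) = £2,628,073.11
Minimum at tier 2: £2,628,073.11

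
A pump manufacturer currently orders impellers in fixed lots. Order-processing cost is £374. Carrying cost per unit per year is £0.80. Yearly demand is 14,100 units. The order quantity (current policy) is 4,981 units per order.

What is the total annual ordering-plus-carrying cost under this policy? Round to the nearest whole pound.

Ordering: D/Q × S = 14,100/4,981 × £374 = £1,058.70
Holding:  Q/2 × H = 4,981/2 × £0.8 = £1,992.40
Total = £1,058.70 + £1,992.40 = £3,051.10

£3,051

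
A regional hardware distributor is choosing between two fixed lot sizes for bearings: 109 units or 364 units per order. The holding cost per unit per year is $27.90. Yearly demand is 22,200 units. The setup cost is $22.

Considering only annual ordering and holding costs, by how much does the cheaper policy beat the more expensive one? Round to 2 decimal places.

$418.27

For each Q, cost = (D/Q)·S + (Q/2)·H.
TC(109) = (22,200/109)×22 + (109/2)×27.9 = $6,001.28
TC(364) = (22,200/364)×22 + (364/2)×27.9 = $6,419.56
|ΔTC| = |$6,001.28 − $6,419.56| = $418.27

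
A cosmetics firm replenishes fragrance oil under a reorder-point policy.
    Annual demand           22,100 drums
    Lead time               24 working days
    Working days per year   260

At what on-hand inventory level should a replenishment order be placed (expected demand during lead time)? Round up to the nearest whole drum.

2,040 drums

Daily demand d = 22,100 / 260 = 85.000 drums/day
Demand during lead time = 85.000 × 24 = 2,040.00
Reorder point = 2,040.00 → round up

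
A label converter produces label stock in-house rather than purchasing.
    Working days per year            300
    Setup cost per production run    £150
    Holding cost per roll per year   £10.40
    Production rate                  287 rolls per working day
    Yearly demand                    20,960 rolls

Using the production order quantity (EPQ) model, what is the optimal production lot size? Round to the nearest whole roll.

Daily demand d = 20,960/300 = 69.867; p = 287; 1 − d/p = 0.75656
EPQ = √(2DS / (H(1 − d/p)))
    = √(2 × 20,960 × 150 / (10.4 × 0.75656)) ≈ 893.96

894 rolls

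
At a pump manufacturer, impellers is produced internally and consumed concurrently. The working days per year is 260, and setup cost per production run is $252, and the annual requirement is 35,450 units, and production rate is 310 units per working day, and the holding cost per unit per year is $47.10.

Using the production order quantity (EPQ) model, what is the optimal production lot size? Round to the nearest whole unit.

823 units

Daily demand d = 35,450/260 = 136.346; p = 310; 1 − d/p = 0.56017
EPQ = √(2DS / (H(1 − d/p)))
    = √(2 × 35,450 × 252 / (47.1 × 0.56017)) ≈ 822.91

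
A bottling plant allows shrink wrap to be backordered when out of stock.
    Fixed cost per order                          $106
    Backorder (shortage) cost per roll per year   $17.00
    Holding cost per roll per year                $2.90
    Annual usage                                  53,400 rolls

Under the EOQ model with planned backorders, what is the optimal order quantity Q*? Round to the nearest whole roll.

Basic EOQ = √(2·53,400·106/2.9) = 1,975.784
Backorder adjustment √((H+b)/b) = √((2.9+17)/17) = 1.0819
Q* = 1,975.784 × 1.0819 ≈ 2,137.67

2,138 rolls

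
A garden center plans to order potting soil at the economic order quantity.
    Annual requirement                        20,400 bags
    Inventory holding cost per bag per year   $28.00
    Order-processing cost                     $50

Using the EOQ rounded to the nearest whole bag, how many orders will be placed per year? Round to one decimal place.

2DS/H = 2·20,400·50/28 = 72,857.14
EOQ = √72,857.14 ≈ 269.92 → Q = 270
N = D/Q = 20,400/270 ≈ 75.556 orders/yr

75.6 orders per year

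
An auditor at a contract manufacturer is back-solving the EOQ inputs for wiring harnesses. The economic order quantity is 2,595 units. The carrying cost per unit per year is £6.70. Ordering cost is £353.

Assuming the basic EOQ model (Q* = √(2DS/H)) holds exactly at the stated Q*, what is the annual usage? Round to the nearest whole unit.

63,906 units per year

From Q* = √(2DS/H) ⇒ Q*² = 2DS/H.
D = Q²H / (2S) = 2,595² × 6.7 / (2 × 353) = 63,906.47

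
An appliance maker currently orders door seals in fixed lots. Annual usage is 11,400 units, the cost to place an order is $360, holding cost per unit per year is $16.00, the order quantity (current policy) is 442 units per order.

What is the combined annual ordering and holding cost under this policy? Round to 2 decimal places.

$12,821.07

Orders/yr = 11,400/442 = 25.792; ordering cost = 25.792 × $360 = $9,285.07
Average inventory = 442/2 = 221; holding cost = 221 × $16 = $3,536.00
Total = $9,285.07 + $3,536.00 = $12,821.07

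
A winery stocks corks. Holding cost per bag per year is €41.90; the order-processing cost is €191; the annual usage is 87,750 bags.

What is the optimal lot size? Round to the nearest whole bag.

Optimal lot size Q* = (2 × 87,750 × €191 / €41.9)^½ ≈ 894.43

894 bags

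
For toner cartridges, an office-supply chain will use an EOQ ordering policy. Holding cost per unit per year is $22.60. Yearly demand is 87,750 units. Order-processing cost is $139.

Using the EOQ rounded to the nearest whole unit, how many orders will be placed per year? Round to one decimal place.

84.5 orders per year

EOQ = √(2DS/H) = √(2 × 87,750 × 139 / 22.6)
    = √(1,079,402.65) ≈ 1,038.94 → Q = 1,039
N = D/Q = 87,750/1,039 ≈ 84.456 orders/yr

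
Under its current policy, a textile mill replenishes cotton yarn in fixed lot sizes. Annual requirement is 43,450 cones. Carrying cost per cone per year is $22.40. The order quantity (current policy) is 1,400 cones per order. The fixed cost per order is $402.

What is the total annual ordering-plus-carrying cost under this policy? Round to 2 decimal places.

Ordering: D/Q × S = 43,450/1,400 × $402 = $12,476.36
Holding:  Q/2 × H = 1,400/2 × $22.4 = $15,680.00
Total = $12,476.36 + $15,680.00 = $28,156.36

$28,156.36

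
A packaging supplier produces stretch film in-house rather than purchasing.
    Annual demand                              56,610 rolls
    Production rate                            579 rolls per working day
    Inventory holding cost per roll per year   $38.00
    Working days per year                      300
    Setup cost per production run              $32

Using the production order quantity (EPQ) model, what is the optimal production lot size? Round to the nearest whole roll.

d = 56,610/300 = 188.7000 rolls/day;  effective holding cost H(1 − d/p) = 38·(1 − 188.7000/579) = 25.61554
Q* = √(2DS / H_eff) = √(2·56,610·32 / 25.61554) ≈ 376.08

376 rolls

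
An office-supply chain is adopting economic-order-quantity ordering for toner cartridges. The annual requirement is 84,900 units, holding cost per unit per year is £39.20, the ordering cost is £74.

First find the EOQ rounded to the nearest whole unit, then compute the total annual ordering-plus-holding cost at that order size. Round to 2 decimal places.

£22,193.60

Q* = √(2·D·S / H) = √(2·84,900·74 / 39.2) = √320,540.8 ≈ 566.16 → Q = 566 units
Annual ordering cost = (D/Q)·S = (84,900/566) × 74 = £11,100.00
Annual holding cost  = (Q/2)·H = (566/2) × 39.2 = £11,093.60
Total = £11,100.00 + £11,093.60 = £22,193.60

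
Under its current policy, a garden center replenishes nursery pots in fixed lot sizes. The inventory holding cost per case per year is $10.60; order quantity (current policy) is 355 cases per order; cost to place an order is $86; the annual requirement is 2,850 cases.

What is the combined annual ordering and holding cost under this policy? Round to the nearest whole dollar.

Ordering: D/Q × S = 2,850/355 × $86 = $690.42
Holding:  Q/2 × H = 355/2 × $10.6 = $1,881.50
Total = $690.42 + $1,881.50 = $2,571.92

$2,572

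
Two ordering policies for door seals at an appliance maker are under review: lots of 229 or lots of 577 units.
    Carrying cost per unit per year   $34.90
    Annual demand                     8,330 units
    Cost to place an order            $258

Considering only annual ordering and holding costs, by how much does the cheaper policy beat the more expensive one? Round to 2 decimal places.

$412.39

For each Q, cost = (D/Q)·S + (Q/2)·H.
TC(229) = (8,330/229)×258 + (229/2)×34.9 = $13,380.94
TC(577) = (8,330/577)×258 + (577/2)×34.9 = $13,793.33
Cheaper: Q = 229.  Difference = $412.39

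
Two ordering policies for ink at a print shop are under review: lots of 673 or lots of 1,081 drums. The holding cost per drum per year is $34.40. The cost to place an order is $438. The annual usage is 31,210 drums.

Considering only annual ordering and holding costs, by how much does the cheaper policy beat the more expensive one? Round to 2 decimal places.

$648.73

TC(Q) = (D/Q)S + (Q/2)H
TC(673) = (31,210/673)×438 + (673/2)×34.4 = $31,887.61
TC(1,081) = (31,210/1,081)×438 + (1,081/2)×34.4 = $31,238.88
Cheaper: Q = 1,081.  Difference = $648.73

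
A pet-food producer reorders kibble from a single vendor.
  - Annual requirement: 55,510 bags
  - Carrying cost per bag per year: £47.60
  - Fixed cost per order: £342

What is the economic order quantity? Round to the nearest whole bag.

893 bags

Q* = √(2·D·S / H) = √(2·55,510·342 / 47.6) = √797,664.7 ≈ 893.12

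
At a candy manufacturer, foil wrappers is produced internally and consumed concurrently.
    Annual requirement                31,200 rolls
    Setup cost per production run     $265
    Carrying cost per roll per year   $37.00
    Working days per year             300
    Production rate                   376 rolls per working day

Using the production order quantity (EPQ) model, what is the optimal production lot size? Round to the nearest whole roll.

786 rolls

d = 31,200/300 = 104.0000 rolls/day;  effective holding cost H(1 − d/p) = 37·(1 − 104.0000/376) = 26.76596
Q* = √(2DS / H_eff) = √(2·31,200·265 / 26.76596) ≈ 786.00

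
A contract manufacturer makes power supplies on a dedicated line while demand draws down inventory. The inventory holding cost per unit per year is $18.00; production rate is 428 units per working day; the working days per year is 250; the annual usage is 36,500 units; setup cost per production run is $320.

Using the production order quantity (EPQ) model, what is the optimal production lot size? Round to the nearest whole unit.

d = 36,500/250 = 146.0000 units/day;  effective holding cost H(1 − d/p) = 18·(1 − 146.0000/428) = 11.85981
Q* = √(2DS / H_eff) = √(2·36,500·320 / 11.85981) ≈ 1,403.45

1,403 units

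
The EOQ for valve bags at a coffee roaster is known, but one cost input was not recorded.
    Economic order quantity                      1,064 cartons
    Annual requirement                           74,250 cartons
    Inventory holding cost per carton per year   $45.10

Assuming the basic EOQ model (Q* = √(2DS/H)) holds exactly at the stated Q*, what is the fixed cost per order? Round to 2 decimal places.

$343.82

EOQ relation: Q² = 2DS/H, so rearrange for the unknown.
S = Q²H / (2D) = 1,064² × 45.1 / (2 × 74,250) = 343.8217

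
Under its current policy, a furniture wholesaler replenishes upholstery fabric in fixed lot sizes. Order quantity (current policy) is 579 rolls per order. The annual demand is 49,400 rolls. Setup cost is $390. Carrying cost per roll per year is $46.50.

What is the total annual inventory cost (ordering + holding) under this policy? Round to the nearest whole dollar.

$46,736

Ordering: D/Q × S = 49,400/579 × $390 = $33,274.61
Holding:  Q/2 × H = 579/2 × $46.5 = $13,461.75
Total = $33,274.61 + $13,461.75 = $46,736.36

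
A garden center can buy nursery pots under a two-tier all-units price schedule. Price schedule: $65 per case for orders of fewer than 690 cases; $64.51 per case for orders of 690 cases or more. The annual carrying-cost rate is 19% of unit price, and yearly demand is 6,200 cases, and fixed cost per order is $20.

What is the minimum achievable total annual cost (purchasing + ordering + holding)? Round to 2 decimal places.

$404,370.34

H₁ = 19%×$65 = $12.3500;  H₂ = 19%×$64.51 = $12.2569
EOQ₁ = √(2×6,200×20/12.3500) = 141.71  (< 690, feasible at tier 1)
EOQ₂ = √(2×6,200×20/12.2569) = 142.24  (< 690 → use Q = 690 at tier-2 price)
TC(tier 1 (EOQ₁), Q≈141.7) = $404,750.09
TC(tier 2, Q≈690.0) = $404,370.34
Minimum at tier 2: $404,370.34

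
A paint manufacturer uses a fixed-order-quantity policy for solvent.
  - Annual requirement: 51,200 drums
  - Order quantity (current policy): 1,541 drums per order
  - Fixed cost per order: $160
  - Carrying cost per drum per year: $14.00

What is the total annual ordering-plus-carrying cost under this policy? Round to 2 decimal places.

$16,103.03

Orders/yr = 51,200/1,541 = 33.225; ordering cost = 33.225 × $160 = $5,316.03
Average inventory = 1,541/2 = 770.5; holding cost = 770.5 × $14 = $10,787.00
Total = $5,316.03 + $10,787.00 = $16,103.03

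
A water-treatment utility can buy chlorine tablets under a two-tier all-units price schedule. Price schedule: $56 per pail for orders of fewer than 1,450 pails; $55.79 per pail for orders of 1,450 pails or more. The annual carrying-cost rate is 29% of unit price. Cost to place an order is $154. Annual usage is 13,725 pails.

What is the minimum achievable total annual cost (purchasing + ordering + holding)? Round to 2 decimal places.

H₁ = 29%×$56 = $16.2400;  H₂ = 29%×$55.79 = $16.1791
EOQ₁ = √(2×13,725×154/16.2400) = 510.20  (< 1,450, feasible at tier 1)
EOQ₂ = √(2×13,725×154/16.1791) = 511.16  (< 1,450 → use Q = 1,450 at tier-2 price)
TC(tier 1 (EOQ₁), Q≈510.2) = $776,885.61
TC(tier 2, Q≈1,450.0) = $778,905.29
Minimum at tier 1 (EOQ₁): $776,885.61

$776,885.61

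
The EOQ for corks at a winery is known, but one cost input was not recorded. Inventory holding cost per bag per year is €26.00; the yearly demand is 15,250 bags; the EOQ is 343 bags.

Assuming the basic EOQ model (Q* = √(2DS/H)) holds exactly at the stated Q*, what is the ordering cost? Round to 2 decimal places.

Since Q* = (2DS/H)^½, squaring gives Q*²·H = 2DS.
S = Q²H / (2D) = 343² × 26 / (2 × 15,250) = 100.2910

€100.29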